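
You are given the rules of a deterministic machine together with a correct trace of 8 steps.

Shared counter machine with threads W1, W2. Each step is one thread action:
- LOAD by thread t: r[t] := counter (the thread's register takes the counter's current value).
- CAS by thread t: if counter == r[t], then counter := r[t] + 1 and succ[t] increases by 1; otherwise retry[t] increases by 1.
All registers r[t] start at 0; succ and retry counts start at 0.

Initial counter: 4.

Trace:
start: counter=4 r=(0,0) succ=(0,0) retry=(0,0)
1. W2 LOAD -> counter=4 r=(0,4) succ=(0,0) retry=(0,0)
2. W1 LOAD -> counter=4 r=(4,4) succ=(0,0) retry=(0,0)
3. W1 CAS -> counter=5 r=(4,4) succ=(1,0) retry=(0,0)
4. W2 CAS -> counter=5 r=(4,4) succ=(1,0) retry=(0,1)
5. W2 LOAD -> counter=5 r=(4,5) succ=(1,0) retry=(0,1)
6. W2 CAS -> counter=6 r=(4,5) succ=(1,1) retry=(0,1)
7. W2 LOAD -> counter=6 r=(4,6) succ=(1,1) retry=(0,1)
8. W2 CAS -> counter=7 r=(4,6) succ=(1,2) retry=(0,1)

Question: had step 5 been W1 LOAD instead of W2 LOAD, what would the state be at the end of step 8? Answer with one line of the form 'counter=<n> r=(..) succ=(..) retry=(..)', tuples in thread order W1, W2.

counter=6 r=(5,5) succ=(1,1) retry=(0,2)

(re-executing from step 5 with the substitution; state before step 5: counter=5 r=(4,4) succ=(1,0) retry=(0,1))
5. W1 LOAD -> counter=5 r=(5,4) succ=(1,0) retry=(0,1)
6. W2 CAS -> counter=5 r=(5,4) succ=(1,0) retry=(0,2)
7. W2 LOAD -> counter=5 r=(5,5) succ=(1,0) retry=(0,2)
8. W2 CAS -> counter=6 r=(5,5) succ=(1,1) retry=(0,2)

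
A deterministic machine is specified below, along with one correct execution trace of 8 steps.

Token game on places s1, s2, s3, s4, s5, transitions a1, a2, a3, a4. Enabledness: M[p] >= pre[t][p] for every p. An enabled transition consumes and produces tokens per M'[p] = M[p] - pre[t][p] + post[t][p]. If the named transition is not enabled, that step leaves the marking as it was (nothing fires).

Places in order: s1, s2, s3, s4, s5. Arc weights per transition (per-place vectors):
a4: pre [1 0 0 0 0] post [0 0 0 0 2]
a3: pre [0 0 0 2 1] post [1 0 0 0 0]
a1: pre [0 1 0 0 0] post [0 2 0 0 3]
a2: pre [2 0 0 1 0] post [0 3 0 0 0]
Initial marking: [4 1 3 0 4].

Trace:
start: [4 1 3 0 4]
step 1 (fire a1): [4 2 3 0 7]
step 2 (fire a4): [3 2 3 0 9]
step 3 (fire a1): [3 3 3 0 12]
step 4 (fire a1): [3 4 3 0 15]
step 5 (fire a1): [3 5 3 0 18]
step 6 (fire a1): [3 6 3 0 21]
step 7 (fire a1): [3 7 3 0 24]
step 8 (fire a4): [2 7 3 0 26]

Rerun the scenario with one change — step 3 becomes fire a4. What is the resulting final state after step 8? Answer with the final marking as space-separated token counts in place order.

(re-executing from step 3 with the substitution; state before step 3: [3 2 3 0 9])
step 3 (fire a4): [2 2 3 0 11]
step 4 (fire a1): [2 3 3 0 14]
step 5 (fire a1): [2 4 3 0 17]
step 6 (fire a1): [2 5 3 0 20]
step 7 (fire a1): [2 6 3 0 23]
step 8 (fire a4): [1 6 3 0 25]

1 6 3 0 25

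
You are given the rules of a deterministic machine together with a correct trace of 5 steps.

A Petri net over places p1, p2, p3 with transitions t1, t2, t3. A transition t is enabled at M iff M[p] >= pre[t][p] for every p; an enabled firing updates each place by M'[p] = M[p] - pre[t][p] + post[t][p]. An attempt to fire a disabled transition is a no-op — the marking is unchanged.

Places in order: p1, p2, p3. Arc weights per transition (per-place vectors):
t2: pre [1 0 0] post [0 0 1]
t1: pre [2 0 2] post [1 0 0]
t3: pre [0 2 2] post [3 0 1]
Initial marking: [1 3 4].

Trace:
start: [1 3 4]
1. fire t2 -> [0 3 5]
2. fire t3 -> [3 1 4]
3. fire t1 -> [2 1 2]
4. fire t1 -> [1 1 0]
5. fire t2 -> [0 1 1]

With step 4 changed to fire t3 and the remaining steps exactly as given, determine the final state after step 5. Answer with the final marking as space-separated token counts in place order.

(re-executing from step 4 with the substitution; state before step 4: [2 1 2])
4. fire t3 -> [2 1 2]
5. fire t2 -> [1 1 3]

1 1 3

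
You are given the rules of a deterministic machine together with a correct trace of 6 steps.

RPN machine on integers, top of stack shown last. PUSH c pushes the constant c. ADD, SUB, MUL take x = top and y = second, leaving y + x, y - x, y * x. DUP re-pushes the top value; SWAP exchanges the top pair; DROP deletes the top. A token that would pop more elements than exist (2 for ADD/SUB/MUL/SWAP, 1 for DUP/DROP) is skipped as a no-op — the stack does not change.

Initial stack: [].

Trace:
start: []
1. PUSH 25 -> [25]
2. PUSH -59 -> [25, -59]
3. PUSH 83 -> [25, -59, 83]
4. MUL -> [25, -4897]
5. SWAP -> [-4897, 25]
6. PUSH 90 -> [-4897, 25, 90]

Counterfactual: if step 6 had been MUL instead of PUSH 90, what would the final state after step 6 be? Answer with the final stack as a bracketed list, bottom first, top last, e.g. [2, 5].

[-122425]

(re-executing from step 6 with the substitution; state before step 6: [-4897, 25])
6. MUL -> [-122425]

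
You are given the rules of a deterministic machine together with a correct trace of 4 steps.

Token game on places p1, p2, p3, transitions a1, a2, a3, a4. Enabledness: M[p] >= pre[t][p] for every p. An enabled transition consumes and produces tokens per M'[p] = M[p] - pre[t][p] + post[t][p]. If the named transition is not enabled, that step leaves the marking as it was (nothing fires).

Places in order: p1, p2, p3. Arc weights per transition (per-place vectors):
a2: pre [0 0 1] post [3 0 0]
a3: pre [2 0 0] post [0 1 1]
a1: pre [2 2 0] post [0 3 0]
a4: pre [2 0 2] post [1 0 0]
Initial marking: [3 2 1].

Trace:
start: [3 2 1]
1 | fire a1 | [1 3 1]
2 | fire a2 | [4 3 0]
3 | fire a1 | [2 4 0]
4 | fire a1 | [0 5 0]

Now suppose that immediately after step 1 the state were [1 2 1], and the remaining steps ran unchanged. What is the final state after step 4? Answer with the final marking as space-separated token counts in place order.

0 4 0

state after step 1 := [1 2 1]
2 | fire a2 | [4 2 0]
3 | fire a1 | [2 3 0]
4 | fire a1 | [0 4 0]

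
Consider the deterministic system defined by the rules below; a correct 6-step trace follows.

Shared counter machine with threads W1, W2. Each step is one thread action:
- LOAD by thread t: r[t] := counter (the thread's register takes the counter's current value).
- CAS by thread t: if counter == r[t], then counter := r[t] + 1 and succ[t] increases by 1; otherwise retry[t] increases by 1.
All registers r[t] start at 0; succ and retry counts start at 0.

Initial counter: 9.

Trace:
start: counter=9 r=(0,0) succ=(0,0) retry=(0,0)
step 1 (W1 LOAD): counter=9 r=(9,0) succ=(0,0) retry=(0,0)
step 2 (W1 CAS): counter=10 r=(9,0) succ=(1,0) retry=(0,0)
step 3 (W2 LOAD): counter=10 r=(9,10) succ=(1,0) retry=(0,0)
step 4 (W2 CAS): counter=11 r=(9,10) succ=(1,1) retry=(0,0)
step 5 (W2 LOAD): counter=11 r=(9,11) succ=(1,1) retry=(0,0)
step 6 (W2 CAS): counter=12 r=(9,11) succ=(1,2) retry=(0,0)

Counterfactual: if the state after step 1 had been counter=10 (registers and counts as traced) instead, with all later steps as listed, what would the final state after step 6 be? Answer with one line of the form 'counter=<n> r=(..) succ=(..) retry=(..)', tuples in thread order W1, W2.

state after step 1 := counter=10 r=(9,0) succ=(0,0) retry=(0,0)
step 2 (W1 CAS): counter=10 r=(9,0) succ=(0,0) retry=(1,0)
step 3 (W2 LOAD): counter=10 r=(9,10) succ=(0,0) retry=(1,0)
step 4 (W2 CAS): counter=11 r=(9,10) succ=(0,1) retry=(1,0)
step 5 (W2 LOAD): counter=11 r=(9,11) succ=(0,1) retry=(1,0)
step 6 (W2 CAS): counter=12 r=(9,11) succ=(0,2) retry=(1,0)

counter=12 r=(9,11) succ=(0,2) retry=(1,0)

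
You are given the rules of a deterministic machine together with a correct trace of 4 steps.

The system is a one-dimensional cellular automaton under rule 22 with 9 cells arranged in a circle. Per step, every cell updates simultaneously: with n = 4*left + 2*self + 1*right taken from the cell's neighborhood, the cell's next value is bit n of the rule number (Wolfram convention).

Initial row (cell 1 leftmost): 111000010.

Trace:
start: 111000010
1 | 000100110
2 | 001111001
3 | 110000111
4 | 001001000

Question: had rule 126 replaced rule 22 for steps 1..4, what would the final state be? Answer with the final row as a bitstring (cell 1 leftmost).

110001100

(re-executing steps 1..4 under rule 126; state before step 1: 111000010)
1 | 101100111
2 | 111111100
3 | 100000111
4 | 110001100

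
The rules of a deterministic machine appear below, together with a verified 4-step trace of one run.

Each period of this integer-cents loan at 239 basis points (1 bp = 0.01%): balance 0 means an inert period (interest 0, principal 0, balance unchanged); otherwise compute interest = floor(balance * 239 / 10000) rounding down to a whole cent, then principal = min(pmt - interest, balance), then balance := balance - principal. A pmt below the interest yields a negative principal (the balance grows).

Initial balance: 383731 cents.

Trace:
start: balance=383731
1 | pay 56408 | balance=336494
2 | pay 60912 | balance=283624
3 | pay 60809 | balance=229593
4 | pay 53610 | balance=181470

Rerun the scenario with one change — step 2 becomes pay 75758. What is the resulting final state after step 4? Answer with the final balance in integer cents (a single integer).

165905

(re-executing from step 2 with the substitution; state before step 2: balance=336494)
2 | pay 75758 | balance=268778
3 | pay 60809 | balance=214392
4 | pay 53610 | balance=165905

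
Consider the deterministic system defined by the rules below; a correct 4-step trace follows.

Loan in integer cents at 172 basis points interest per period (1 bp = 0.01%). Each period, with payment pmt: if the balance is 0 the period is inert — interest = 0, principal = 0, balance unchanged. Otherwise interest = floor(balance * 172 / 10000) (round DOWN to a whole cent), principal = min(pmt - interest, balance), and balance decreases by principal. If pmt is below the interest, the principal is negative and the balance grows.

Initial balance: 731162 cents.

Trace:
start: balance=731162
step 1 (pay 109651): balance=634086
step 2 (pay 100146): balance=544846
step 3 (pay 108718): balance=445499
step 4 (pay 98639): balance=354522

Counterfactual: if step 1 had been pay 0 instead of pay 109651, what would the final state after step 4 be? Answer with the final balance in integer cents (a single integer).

(re-executing from step 1 with the substitution; state before step 1: balance=731162)
step 1 (pay 0): balance=743737
step 2 (pay 100146): balance=656383
step 3 (pay 108718): balance=558954
step 4 (pay 98639): balance=469929

469929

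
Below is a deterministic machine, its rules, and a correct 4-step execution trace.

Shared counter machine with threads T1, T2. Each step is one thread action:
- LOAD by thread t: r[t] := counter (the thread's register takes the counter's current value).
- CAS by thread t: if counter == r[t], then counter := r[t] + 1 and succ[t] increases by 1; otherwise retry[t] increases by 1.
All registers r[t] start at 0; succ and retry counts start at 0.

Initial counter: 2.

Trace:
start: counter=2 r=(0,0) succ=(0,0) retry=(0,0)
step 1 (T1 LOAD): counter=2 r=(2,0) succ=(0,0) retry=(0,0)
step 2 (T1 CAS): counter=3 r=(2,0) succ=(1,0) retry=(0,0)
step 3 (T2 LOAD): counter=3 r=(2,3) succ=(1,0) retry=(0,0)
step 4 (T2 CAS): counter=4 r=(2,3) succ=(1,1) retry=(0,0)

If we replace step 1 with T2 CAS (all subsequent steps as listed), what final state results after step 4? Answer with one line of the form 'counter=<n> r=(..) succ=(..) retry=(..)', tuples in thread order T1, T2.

counter=3 r=(0,2) succ=(0,1) retry=(1,1)

(re-executing from step 1 with the substitution; state before step 1: counter=2 r=(0,0) succ=(0,0) retry=(0,0))
step 1 (T2 CAS): counter=2 r=(0,0) succ=(0,0) retry=(0,1)
step 2 (T1 CAS): counter=2 r=(0,0) succ=(0,0) retry=(1,1)
step 3 (T2 LOAD): counter=2 r=(0,2) succ=(0,0) retry=(1,1)
step 4 (T2 CAS): counter=3 r=(0,2) succ=(0,1) retry=(1,1)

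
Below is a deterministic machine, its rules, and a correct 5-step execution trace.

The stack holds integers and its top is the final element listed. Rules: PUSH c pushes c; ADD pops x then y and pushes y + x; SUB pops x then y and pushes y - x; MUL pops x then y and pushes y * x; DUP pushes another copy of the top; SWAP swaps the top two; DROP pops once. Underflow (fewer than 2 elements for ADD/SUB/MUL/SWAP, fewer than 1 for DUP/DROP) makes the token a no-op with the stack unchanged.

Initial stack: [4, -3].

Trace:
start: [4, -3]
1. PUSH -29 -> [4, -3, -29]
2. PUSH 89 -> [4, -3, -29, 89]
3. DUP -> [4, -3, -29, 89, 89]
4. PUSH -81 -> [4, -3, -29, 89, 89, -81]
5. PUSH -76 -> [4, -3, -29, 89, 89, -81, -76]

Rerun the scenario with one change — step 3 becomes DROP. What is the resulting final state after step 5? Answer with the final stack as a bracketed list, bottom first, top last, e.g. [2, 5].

[4, -3, -29, -81, -76]

(re-executing from step 3 with the substitution; state before step 3: [4, -3, -29, 89])
3. DROP -> [4, -3, -29]
4. PUSH -81 -> [4, -3, -29, -81]
5. PUSH -76 -> [4, -3, -29, -81, -76]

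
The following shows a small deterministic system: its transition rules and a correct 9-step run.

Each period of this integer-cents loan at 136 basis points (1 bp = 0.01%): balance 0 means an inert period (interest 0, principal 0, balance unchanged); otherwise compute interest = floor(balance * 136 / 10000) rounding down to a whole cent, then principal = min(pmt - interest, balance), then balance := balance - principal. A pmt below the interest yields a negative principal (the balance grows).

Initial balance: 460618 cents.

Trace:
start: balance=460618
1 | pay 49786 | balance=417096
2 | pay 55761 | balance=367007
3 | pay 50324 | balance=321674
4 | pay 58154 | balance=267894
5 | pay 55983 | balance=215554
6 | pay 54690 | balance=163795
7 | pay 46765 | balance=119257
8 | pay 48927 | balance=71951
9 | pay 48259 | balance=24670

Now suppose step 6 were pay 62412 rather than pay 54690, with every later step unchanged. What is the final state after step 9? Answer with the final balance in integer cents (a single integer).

16629

(re-executing from step 6 with the substitution; state before step 6: balance=215554)
6 | pay 62412 | balance=156073
7 | pay 46765 | balance=111430
8 | pay 48927 | balance=64018
9 | pay 48259 | balance=16629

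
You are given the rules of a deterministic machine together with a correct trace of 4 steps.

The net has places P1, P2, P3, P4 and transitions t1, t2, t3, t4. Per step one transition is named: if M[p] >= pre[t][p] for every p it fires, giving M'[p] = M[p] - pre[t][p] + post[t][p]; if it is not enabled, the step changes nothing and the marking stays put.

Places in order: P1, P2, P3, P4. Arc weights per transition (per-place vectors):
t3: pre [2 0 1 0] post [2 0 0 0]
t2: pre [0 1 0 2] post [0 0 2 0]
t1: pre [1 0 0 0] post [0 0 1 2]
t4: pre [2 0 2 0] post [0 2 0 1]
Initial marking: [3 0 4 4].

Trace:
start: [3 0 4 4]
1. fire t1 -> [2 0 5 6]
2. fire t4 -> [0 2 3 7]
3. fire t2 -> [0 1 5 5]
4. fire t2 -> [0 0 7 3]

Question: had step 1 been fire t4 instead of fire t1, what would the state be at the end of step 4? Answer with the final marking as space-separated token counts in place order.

(re-executing from step 1 with the substitution; state before step 1: [3 0 4 4])
1. fire t4 -> [1 2 2 5]
2. fire t4 -> [1 2 2 5]
3. fire t2 -> [1 1 4 3]
4. fire t2 -> [1 0 6 1]

1 0 6 1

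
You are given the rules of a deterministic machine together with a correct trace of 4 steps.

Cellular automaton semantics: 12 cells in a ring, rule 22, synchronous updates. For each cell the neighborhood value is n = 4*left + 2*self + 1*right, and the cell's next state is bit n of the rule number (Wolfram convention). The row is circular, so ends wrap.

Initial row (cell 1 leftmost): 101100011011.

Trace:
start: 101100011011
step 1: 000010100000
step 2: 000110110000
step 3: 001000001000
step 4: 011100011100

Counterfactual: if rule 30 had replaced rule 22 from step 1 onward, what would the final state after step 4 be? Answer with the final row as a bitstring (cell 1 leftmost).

(re-executing steps 1..4 under rule 30; state before step 1: 101100011011)
step 1: 001010110010
step 2: 011010101111
step 3: 010010101000
step 4: 111110101100

111110101100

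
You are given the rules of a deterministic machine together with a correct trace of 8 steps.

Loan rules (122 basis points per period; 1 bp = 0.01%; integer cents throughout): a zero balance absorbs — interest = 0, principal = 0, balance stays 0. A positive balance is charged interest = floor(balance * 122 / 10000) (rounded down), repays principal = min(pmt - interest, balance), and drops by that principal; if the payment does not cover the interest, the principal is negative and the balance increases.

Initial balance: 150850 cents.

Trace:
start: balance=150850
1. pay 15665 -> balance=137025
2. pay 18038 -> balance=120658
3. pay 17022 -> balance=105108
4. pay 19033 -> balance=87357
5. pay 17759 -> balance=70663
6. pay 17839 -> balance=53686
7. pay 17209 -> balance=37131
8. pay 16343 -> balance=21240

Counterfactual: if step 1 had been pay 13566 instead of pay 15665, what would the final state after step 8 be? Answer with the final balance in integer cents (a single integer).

23525

(re-executing from step 1 with the substitution; state before step 1: balance=150850)
1. pay 13566 -> balance=139124
2. pay 18038 -> balance=122783
3. pay 17022 -> balance=107258
4. pay 19033 -> balance=89533
5. pay 17759 -> balance=72866
6. pay 17839 -> balance=55915
7. pay 17209 -> balance=39388
8. pay 16343 -> balance=23525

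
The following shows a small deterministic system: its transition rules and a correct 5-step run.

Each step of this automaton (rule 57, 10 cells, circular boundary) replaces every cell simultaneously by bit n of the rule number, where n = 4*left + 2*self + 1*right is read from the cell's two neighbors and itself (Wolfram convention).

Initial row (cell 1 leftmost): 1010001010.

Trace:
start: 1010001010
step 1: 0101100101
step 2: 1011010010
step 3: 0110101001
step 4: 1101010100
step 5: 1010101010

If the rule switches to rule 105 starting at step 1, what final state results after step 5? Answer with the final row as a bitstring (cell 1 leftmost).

(re-executing steps 1..5 under rule 105; state before step 1: 1010001010)
step 1: 0100100101
step 2: 1000000010
step 3: 0011111001
step 4: 0010001000
step 5: 1000100011

1000100011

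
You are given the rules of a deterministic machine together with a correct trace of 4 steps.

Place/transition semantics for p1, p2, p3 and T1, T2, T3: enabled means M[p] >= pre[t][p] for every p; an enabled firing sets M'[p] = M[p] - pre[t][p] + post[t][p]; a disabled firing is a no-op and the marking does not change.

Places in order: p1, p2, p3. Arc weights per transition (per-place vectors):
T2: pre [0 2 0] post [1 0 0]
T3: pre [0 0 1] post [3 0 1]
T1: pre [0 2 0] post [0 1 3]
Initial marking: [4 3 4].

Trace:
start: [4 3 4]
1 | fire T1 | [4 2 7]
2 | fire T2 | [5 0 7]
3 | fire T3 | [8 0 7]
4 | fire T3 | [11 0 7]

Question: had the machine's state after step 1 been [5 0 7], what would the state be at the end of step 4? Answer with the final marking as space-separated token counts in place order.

11 0 7

state after step 1 := [5 0 7]
2 | fire T2 | [5 0 7]
3 | fire T3 | [8 0 7]
4 | fire T3 | [11 0 7]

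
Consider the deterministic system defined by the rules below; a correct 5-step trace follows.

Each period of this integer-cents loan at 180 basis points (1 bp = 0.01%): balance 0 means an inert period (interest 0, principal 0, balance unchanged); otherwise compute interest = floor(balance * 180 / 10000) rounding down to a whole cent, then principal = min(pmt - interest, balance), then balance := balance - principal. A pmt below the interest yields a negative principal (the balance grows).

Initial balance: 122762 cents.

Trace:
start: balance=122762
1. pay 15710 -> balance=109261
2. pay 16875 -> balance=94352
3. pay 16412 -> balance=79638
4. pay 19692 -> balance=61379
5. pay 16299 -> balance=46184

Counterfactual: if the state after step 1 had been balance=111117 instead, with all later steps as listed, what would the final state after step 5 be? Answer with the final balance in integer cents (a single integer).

48179

state after step 1 := balance=111117
2. pay 16875 -> balance=96242
3. pay 16412 -> balance=81562
4. pay 19692 -> balance=63338
5. pay 16299 -> balance=48179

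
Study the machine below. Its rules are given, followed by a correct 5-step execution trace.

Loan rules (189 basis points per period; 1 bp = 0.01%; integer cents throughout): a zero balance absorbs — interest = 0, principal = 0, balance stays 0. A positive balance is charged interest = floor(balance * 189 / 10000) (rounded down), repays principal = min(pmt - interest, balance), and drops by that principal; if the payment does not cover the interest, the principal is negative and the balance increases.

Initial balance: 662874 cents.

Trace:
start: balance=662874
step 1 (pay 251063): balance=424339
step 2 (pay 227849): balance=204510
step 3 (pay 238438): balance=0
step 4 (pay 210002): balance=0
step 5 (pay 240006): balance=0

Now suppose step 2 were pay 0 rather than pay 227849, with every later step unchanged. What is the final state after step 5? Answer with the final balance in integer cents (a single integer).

(re-executing from step 2 with the substitution; state before step 2: balance=424339)
step 2 (pay 0): balance=432359
step 3 (pay 238438): balance=202092
step 4 (pay 210002): balance=0
step 5 (pay 240006): balance=0

0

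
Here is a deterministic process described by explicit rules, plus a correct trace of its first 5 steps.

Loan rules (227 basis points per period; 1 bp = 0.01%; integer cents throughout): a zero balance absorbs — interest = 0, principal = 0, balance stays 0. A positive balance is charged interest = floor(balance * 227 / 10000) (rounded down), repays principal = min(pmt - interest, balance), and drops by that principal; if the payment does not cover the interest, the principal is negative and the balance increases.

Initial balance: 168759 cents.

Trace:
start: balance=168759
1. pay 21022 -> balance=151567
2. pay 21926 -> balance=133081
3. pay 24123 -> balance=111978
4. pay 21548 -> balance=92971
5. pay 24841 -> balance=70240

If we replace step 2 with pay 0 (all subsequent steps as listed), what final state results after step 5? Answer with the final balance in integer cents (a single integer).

93694

(re-executing from step 2 with the substitution; state before step 2: balance=151567)
2. pay 0 -> balance=155007
3. pay 24123 -> balance=134402
4. pay 21548 -> balance=115904
5. pay 24841 -> balance=93694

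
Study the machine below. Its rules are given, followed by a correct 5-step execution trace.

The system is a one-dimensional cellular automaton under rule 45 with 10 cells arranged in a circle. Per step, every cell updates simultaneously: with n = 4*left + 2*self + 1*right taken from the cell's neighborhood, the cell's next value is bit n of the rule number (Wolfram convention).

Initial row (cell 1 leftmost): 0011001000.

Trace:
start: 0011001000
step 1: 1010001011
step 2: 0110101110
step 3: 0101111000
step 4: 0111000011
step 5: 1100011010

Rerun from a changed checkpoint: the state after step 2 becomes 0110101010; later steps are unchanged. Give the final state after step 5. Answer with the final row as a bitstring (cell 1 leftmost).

0100011111

state after step 2 := 0110101010
step 3: 0101111110
step 4: 0111000000
step 5: 0100011111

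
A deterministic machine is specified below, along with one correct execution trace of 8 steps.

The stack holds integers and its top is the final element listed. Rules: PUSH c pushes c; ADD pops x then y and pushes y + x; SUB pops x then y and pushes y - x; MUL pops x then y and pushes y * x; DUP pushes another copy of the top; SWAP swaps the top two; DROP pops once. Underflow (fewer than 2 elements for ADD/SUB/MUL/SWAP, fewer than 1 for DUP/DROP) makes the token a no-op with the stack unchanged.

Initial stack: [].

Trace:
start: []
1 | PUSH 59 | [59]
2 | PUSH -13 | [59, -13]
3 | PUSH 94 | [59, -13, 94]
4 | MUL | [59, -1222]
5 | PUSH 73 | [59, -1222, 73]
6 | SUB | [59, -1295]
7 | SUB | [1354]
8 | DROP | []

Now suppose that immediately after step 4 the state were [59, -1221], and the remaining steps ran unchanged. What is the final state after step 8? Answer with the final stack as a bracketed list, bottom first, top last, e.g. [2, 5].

[]

state after step 4 := [59, -1221]
5 | PUSH 73 | [59, -1221, 73]
6 | SUB | [59, -1294]
7 | SUB | [1353]
8 | DROP | []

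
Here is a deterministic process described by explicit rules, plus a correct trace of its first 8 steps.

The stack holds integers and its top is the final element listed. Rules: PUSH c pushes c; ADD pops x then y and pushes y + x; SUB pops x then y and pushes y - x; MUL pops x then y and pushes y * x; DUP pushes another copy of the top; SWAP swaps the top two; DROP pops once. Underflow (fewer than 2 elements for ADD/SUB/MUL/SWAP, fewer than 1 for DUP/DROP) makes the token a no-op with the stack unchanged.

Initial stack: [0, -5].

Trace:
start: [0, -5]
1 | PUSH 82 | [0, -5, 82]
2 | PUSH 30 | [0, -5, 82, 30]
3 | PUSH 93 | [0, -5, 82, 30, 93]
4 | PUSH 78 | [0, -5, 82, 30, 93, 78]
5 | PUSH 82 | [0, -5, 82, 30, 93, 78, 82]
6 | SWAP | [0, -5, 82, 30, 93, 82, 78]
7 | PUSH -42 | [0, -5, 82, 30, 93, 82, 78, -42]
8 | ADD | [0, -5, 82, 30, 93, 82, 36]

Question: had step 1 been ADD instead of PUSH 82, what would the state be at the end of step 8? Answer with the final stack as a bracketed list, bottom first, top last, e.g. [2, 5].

(re-executing from step 1 with the substitution; state before step 1: [0, -5])
1 | ADD | [-5]
2 | PUSH 30 | [-5, 30]
3 | PUSH 93 | [-5, 30, 93]
4 | PUSH 78 | [-5, 30, 93, 78]
5 | PUSH 82 | [-5, 30, 93, 78, 82]
6 | SWAP | [-5, 30, 93, 82, 78]
7 | PUSH -42 | [-5, 30, 93, 82, 78, -42]
8 | ADD | [-5, 30, 93, 82, 36]

[-5, 30, 93, 82, 36]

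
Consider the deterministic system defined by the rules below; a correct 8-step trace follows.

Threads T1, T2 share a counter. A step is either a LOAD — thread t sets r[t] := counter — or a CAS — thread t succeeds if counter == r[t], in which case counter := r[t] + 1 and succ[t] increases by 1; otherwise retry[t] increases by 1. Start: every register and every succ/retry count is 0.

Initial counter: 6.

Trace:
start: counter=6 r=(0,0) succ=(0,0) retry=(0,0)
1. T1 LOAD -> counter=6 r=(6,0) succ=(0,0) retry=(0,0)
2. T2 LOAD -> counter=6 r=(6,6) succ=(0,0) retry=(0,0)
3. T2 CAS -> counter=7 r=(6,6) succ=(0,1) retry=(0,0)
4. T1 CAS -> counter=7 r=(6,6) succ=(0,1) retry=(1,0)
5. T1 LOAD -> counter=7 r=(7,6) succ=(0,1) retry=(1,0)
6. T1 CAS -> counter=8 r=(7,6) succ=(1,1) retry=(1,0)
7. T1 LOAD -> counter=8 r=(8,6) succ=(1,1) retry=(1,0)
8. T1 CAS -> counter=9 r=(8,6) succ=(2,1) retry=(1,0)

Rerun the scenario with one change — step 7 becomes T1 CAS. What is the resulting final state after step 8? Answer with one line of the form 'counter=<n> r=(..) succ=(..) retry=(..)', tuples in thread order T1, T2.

(re-executing from step 7 with the substitution; state before step 7: counter=8 r=(7,6) succ=(1,1) retry=(1,0))
7. T1 CAS -> counter=8 r=(7,6) succ=(1,1) retry=(2,0)
8. T1 CAS -> counter=8 r=(7,6) succ=(1,1) retry=(3,0)

counter=8 r=(7,6) succ=(1,1) retry=(3,0)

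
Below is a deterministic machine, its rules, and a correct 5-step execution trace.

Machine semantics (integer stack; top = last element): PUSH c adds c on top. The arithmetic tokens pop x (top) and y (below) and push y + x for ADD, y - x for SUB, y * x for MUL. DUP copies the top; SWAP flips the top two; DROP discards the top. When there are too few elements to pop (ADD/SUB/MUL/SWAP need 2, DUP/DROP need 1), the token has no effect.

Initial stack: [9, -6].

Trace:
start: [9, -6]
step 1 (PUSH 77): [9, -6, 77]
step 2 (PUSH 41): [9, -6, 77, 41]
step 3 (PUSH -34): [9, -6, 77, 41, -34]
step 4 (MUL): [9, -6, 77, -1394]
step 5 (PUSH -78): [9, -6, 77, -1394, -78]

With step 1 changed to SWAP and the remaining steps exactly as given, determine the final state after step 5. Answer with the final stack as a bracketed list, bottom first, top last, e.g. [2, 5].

[-6, 9, -1394, -78]

(re-executing from step 1 with the substitution; state before step 1: [9, -6])
step 1 (SWAP): [-6, 9]
step 2 (PUSH 41): [-6, 9, 41]
step 3 (PUSH -34): [-6, 9, 41, -34]
step 4 (MUL): [-6, 9, -1394]
step 5 (PUSH -78): [-6, 9, -1394, -78]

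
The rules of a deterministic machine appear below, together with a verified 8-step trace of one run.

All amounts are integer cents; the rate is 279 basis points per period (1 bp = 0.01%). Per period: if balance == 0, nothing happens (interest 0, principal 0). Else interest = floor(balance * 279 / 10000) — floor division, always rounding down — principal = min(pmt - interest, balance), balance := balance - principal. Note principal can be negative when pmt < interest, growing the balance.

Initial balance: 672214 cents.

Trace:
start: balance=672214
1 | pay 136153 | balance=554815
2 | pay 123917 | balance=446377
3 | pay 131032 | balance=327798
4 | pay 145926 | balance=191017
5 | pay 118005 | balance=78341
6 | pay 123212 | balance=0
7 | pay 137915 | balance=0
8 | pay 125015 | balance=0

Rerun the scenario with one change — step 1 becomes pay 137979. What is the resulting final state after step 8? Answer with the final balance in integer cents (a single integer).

(re-executing from step 1 with the substitution; state before step 1: balance=672214)
1 | pay 137979 | balance=552989
2 | pay 123917 | balance=444500
3 | pay 131032 | balance=325869
4 | pay 145926 | balance=189034
5 | pay 118005 | balance=76303
6 | pay 123212 | balance=0
7 | pay 137915 | balance=0
8 | pay 125015 | balance=0

0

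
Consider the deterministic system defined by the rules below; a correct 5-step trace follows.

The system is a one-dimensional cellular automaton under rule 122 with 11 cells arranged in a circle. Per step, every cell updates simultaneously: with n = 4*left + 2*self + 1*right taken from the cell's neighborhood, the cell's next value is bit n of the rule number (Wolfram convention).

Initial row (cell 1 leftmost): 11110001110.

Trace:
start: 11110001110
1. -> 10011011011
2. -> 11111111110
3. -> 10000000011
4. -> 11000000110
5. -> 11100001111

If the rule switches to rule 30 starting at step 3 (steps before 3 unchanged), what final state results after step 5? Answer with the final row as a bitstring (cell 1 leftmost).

00100000011

(re-executing steps 3..5 under rule 30; state before step 3: 11111111110)
3. -> 10000000000
4. -> 11000000001
5. -> 00100000011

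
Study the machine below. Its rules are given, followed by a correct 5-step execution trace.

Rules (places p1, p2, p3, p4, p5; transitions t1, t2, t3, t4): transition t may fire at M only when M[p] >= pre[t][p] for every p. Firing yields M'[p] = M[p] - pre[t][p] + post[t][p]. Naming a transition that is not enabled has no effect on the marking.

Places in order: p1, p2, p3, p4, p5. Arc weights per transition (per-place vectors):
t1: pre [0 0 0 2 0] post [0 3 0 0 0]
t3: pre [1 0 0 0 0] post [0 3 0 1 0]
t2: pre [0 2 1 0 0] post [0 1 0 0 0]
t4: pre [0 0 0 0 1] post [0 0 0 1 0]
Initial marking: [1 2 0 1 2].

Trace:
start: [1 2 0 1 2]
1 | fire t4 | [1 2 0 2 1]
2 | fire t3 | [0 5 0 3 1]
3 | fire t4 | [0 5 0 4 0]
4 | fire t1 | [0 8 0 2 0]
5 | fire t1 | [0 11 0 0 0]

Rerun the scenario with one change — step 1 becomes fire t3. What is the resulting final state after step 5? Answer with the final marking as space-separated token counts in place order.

(re-executing from step 1 with the substitution; state before step 1: [1 2 0 1 2])
1 | fire t3 | [0 5 0 2 2]
2 | fire t3 | [0 5 0 2 2]
3 | fire t4 | [0 5 0 3 1]
4 | fire t1 | [0 8 0 1 1]
5 | fire t1 | [0 8 0 1 1]

0 8 0 1 1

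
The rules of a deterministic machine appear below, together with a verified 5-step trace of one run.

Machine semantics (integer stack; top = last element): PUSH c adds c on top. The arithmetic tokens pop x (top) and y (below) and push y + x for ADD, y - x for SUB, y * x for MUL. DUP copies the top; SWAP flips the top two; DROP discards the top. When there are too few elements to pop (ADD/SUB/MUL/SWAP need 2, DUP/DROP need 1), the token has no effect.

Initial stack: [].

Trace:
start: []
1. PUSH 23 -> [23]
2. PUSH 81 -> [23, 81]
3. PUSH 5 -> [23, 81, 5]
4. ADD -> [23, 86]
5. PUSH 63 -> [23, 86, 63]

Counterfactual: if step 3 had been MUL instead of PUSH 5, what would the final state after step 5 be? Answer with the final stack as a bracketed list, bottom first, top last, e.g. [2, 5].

[1863, 63]

(re-executing from step 3 with the substitution; state before step 3: [23, 81])
3. MUL -> [1863]
4. ADD -> [1863]
5. PUSH 63 -> [1863, 63]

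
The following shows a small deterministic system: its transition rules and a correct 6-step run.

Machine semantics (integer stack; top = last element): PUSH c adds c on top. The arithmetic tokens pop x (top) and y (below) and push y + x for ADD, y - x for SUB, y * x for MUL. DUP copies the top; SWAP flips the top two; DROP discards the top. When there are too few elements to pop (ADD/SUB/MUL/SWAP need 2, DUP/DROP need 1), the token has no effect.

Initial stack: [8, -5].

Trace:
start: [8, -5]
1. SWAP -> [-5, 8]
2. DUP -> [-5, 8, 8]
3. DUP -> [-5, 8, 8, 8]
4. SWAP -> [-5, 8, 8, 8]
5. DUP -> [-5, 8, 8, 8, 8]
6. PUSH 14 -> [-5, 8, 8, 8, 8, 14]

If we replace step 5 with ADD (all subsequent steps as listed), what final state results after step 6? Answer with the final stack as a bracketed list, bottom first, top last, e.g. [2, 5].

(re-executing from step 5 with the substitution; state before step 5: [-5, 8, 8, 8])
5. ADD -> [-5, 8, 16]
6. PUSH 14 -> [-5, 8, 16, 14]

[-5, 8, 16, 14]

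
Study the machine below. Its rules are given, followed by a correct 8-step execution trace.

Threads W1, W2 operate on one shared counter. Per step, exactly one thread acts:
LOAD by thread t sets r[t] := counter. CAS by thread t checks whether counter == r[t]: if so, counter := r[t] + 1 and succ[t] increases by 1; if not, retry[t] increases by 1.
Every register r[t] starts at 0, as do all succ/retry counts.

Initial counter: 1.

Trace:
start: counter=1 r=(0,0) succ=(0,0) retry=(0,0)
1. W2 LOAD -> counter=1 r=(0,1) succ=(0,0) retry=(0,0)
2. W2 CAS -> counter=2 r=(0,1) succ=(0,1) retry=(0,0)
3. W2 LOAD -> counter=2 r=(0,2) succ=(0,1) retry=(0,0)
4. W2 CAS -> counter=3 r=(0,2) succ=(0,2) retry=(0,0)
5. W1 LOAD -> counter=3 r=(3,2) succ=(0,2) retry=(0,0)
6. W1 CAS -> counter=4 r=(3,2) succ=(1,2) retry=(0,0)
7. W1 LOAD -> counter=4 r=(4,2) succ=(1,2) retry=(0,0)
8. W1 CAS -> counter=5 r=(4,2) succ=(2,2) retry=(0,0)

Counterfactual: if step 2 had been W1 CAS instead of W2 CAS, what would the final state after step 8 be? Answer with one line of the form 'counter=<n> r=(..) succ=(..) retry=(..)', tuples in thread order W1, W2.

counter=4 r=(3,1) succ=(2,1) retry=(1,0)

(re-executing from step 2 with the substitution; state before step 2: counter=1 r=(0,1) succ=(0,0) retry=(0,0))
2. W1 CAS -> counter=1 r=(0,1) succ=(0,0) retry=(1,0)
3. W2 LOAD -> counter=1 r=(0,1) succ=(0,0) retry=(1,0)
4. W2 CAS -> counter=2 r=(0,1) succ=(0,1) retry=(1,0)
5. W1 LOAD -> counter=2 r=(2,1) succ=(0,1) retry=(1,0)
6. W1 CAS -> counter=3 r=(2,1) succ=(1,1) retry=(1,0)
7. W1 LOAD -> counter=3 r=(3,1) succ=(1,1) retry=(1,0)
8. W1 CAS -> counter=4 r=(3,1) succ=(2,1) retry=(1,0)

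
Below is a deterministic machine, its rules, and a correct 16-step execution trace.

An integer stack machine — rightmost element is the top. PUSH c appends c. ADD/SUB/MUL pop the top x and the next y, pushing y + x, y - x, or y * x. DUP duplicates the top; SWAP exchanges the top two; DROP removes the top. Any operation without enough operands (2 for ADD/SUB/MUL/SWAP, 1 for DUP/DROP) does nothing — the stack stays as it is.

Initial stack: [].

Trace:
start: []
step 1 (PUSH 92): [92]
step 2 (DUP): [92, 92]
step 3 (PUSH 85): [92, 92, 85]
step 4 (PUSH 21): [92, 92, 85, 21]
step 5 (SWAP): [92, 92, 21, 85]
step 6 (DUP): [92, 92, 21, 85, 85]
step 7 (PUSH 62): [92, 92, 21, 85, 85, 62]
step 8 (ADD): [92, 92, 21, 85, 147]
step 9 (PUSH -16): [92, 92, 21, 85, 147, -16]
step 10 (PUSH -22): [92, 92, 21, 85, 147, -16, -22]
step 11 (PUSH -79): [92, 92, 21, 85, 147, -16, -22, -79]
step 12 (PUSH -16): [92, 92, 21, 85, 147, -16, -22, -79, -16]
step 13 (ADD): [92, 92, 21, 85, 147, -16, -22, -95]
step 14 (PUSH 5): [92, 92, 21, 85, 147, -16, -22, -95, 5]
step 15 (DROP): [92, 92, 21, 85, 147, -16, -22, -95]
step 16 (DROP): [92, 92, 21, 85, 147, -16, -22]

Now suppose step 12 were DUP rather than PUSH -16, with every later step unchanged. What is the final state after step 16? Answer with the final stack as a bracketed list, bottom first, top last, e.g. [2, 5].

[92, 92, 21, 85, 147, -16, -22]

(re-executing from step 12 with the substitution; state before step 12: [92, 92, 21, 85, 147, -16, -22, -79])
step 12 (DUP): [92, 92, 21, 85, 147, -16, -22, -79, -79]
step 13 (ADD): [92, 92, 21, 85, 147, -16, -22, -158]
step 14 (PUSH 5): [92, 92, 21, 85, 147, -16, -22, -158, 5]
step 15 (DROP): [92, 92, 21, 85, 147, -16, -22, -158]
step 16 (DROP): [92, 92, 21, 85, 147, -16, -22]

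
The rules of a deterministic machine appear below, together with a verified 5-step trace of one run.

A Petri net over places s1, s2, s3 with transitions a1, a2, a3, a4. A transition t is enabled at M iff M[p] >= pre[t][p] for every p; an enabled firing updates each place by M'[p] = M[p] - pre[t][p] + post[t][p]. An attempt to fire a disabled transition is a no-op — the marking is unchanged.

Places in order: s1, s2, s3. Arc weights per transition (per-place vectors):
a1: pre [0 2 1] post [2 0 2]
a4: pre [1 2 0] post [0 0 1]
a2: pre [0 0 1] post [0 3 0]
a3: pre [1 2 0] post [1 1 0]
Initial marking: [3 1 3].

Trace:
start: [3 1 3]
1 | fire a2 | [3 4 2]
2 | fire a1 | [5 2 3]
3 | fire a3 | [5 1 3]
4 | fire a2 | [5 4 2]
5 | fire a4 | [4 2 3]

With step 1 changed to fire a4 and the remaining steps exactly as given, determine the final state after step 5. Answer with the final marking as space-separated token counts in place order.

(re-executing from step 1 with the substitution; state before step 1: [3 1 3])
1 | fire a4 | [3 1 3]
2 | fire a1 | [3 1 3]
3 | fire a3 | [3 1 3]
4 | fire a2 | [3 4 2]
5 | fire a4 | [2 2 3]

2 2 3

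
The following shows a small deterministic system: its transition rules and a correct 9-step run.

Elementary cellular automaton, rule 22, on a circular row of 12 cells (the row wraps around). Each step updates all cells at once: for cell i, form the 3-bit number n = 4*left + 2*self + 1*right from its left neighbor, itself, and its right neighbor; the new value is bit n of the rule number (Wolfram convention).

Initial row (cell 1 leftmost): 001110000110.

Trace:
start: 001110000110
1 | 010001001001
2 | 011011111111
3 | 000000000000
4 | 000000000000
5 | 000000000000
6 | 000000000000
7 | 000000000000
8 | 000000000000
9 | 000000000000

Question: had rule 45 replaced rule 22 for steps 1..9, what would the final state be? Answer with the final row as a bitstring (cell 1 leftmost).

(re-executing steps 1..9 under rule 45; state before step 1: 001110000110)
1 | 101000110100
2 | 111010101100
3 | 100111111000
4 | 100100000010
5 | 100101111011
6 | 000111000110
7 | 110100010100
8 | 101101011100
9 | 111011110000

111011110000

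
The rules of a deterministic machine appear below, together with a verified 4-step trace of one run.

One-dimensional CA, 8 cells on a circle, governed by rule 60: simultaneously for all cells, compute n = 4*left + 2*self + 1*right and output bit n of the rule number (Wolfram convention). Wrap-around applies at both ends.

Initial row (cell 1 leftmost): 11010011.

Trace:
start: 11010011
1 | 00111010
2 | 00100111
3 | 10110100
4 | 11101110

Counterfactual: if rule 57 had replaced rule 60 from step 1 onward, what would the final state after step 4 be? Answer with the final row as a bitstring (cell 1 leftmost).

10100110

(re-executing steps 1..4 under rule 57; state before step 1: 11010011)
1 | 00101010
2 | 10010101
3 | 01001011
4 | 10100110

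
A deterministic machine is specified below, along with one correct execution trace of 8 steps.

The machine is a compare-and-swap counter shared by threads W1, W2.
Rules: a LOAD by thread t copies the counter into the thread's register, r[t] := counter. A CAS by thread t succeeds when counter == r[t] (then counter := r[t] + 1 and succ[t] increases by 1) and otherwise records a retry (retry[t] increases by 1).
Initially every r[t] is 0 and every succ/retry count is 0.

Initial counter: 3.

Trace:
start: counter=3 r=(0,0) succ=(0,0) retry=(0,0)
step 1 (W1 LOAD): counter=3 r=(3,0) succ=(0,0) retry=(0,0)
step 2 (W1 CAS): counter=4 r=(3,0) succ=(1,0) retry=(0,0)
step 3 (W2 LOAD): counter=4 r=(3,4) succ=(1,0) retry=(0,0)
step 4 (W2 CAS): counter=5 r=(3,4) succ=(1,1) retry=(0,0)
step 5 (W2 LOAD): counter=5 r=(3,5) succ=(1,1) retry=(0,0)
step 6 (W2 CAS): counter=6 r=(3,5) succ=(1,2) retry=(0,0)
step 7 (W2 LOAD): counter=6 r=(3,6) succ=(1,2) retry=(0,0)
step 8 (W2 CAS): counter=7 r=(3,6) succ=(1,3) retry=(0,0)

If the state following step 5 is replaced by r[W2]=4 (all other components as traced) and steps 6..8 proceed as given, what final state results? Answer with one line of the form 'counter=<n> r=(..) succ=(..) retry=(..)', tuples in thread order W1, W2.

state after step 5 := counter=5 r=(3,4) succ=(1,1) retry=(0,0)
step 6 (W2 CAS): counter=5 r=(3,4) succ=(1,1) retry=(0,1)
step 7 (W2 LOAD): counter=5 r=(3,5) succ=(1,1) retry=(0,1)
step 8 (W2 CAS): counter=6 r=(3,5) succ=(1,2) retry=(0,1)

counter=6 r=(3,5) succ=(1,2) retry=(0,1)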